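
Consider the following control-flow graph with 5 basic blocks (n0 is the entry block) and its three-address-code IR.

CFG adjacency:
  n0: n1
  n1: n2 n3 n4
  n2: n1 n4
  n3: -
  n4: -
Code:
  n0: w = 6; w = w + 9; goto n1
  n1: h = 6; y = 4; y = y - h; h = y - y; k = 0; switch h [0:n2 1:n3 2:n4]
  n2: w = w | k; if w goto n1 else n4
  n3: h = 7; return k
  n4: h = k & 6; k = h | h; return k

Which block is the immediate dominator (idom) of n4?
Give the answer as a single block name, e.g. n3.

idom tree: n1←n0 n2←n1 n3←n1 n4←n1
Dom∩ at merges:
  n1: preds {n0,n2}: {n0} ∩ {n0,n1,n2} = {n0}; idom=n0
  n4: preds {n1,n2}: {n0,n1} ∩ {n0,n1,n2} = {n0,n1}; idom=n1

idom(n4) = n1

Answer: n1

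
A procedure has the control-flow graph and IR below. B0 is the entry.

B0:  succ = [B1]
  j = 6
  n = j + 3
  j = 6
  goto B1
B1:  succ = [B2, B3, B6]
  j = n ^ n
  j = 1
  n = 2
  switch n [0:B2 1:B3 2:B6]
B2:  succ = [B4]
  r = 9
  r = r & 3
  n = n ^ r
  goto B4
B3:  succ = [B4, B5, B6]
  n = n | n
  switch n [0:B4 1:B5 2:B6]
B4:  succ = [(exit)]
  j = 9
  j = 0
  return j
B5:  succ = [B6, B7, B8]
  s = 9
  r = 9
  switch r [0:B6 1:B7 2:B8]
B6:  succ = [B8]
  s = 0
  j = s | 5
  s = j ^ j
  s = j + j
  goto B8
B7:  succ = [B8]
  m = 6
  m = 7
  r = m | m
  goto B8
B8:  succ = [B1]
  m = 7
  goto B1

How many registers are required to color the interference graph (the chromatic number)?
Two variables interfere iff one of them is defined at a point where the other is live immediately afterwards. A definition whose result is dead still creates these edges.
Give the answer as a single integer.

Per-block:
  B0: def={j,n} ue=∅
  B1: def={j,n} ue={n}
  B2: def={n,r} ue={n}
  B3: def={n} ue={n}
  B4: def={j} ue=∅
  B5: def={r,s} ue=∅
  B6: def={j,s} ue=∅
  B7: def={m,r} ue=∅
  B8: def={m} ue=∅

Backward fixpoint:
  B0 li=∅ lo={n}
  B1 li={n} lo={n}
  B2 li={n} lo=∅
  B3 li={n} lo={n}
  B4 li=∅ lo=∅
  B5 li={n} lo={n}
  B6 li={n} lo={n}
  B7 li={n} lo={n}
  B8 li={n} lo={n}

Interference:
  j — {n,s}
  m — {n}
  n — {j,m,r,s}
  r — {n}
  s — {j,n}

Registers:
  lower bound: {j,n,s} mutually conflict ⇒ χ ≥ 3
  assign j→R1 m→R1 n→R0 r→R1 s→R2 — no edge inside a register ⇒ χ ≤ 3
  χ = 3

Answer: 3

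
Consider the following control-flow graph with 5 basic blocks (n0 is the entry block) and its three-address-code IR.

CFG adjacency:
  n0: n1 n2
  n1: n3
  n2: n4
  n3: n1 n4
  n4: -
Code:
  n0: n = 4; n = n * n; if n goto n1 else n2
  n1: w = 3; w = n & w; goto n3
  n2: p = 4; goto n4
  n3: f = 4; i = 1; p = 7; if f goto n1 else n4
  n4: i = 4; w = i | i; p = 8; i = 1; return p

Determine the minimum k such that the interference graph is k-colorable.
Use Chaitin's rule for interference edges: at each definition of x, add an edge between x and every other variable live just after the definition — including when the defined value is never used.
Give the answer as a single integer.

def/use:
  n0: def={n} ue=∅
  n1: def={w} ue={n}
  n2: def={p} ue=∅
  n3: def={f,i,p} ue=∅
  n4: def={i,p,w} ue=∅

Live sets:
  n0: in=∅ out={n}
  n1: in={n} out={n}
  n2: in=∅ out=∅
  n3: in={n} out={n}
  n4: in=∅ out=∅

Interfere edges:
  f: {i,n,p}
  i: {f,n,p}
  n: {f,i,p,w}
  p: {f,i,n}
  w: {n}

Registers:
  lower bound: {f,i,n,p} mutually conflict ⇒ χ ≥ 4
  4-colouring: R0={n}  R1={f,w}  R2={i}  R3={p}
  χ = 4

Answer: 4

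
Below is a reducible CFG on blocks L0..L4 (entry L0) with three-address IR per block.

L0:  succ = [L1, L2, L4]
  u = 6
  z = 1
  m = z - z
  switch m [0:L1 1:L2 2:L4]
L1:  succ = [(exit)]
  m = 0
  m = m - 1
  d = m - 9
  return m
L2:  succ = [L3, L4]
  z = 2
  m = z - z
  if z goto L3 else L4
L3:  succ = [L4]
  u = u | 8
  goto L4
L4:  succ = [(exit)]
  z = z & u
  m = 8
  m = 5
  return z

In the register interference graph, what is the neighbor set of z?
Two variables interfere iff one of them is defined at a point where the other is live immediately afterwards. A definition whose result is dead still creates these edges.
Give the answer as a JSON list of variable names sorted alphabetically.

Answer: ["m", "u"]

Analysis:
def/use:
  L0: def={m,u,z} ue=∅
  L1: def={d,m} ue=∅
  L2: def={m,z} ue=∅
  L3: def={u} ue={u}
  L4: def={m,z} ue={u,z}

Backward fixpoint:
  L0: in=∅ out={u,z}
  L1: in=∅ out=∅
  L2: in={u} out={u,z}
  L3: in={u,z} out={u,z}
  L4: in={u,z} out=∅

Interference:
  d — {m}
  m — {d,u,z}
  u — {m,z}
  z — {m,u}

N(z) = ["m", "u"]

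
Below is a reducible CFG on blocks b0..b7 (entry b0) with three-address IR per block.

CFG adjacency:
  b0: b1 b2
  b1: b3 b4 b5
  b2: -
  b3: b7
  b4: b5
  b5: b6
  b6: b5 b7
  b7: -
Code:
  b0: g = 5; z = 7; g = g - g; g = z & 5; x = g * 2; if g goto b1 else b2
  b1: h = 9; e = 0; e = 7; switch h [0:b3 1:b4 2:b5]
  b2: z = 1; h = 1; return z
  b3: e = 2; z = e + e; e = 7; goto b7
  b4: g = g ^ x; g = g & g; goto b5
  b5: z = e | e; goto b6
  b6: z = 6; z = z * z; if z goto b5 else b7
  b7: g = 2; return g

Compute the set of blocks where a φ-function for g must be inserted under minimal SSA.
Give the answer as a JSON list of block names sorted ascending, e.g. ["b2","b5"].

idom tree: b1←b0 b2←b0 b3←b1 b4←b1 b5←b1 b6←b5 b7←b1
Dom∩ at merges:
  b5: preds {b1,b4,b6}: {b0,b1} ∩ {b0,b1,b4} ∩ {b0,b1,b5,b6} = {b0,b1}; idom=b1
  b7: preds {b3,b6}: {b0,b1,b3} ∩ {b0,b1,b5,b6} = {b0,b1}; idom=b1

DF derivation:
  join b5 pred b1: · stop@b1
  join b5 pred b4: b4 stop@b1
  join b5 pred b6: b6→b5 stop@b1
  join b7 pred b3: b3 stop@b1
  join b7 pred b6: b6→b5 stop@b1
  b0: DF=∅
  b1: DF=∅
  b2: DF=∅
  b3: DF={b7}
  b4: DF={b5}
  b5: DF={b5,b7}
  b6: DF={b5,b7}
  b7: DF=∅

φ for g: defs {b0,b4,b7}
  DF⁺ = {b5,b7}

Answer: ["b5", "b7"]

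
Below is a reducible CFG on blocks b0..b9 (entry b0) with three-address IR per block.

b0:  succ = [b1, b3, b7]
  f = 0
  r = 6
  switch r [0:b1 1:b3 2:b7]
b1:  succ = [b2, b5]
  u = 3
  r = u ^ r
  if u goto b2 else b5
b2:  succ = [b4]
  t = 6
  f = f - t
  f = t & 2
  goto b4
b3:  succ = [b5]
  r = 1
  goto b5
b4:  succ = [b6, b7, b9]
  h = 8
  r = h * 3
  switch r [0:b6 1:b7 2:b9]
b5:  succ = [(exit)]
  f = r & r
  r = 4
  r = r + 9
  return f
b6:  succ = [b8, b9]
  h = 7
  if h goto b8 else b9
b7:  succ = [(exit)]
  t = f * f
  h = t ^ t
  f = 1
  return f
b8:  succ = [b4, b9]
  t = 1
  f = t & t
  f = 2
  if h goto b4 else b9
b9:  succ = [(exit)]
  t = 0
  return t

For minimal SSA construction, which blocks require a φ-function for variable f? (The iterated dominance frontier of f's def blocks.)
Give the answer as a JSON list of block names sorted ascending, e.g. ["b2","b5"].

idom tree: b1←b0 b2←b1 b3←b0 b4←b2 b5←b0 b6←b4 b7←b0 b8←b6 b9←b4
Dom at joins:
  b4: preds {b2,b8}: {b0,b1,b2} ∩ {b0,b1,b2,b4,b6,b8} = {b0,b1,b2}; idom=b2
  b5: preds {b1,b3}: {b0,b1} ∩ {b0,b3} = {b0}; idom=b0
  b7: preds {b0,b4}: {b0} ∩ {b0,b1,b2,b4} = {b0}; idom=b0
  b9: preds {b4,b6,b8}: {b0,b1,b2,b4} ∩ {b0,b1,b2,b4,b6} ∩ {b0,b1,b2,b4,b6,b8} = {b0,b1,b2,b4}; idom=b4

Frontier:
  b4←b2: walk · to b2
  b4←b8: walk b8→b6→b4 to b2
  b5←b1: walk b1 to b0
  b5←b3: walk b3 to b0
  b7←b0: walk · to b0
  b7←b4: walk b4→b2→b1 to b0
  b9←b4: walk · to b4
  b9←b6: walk b6 to b4
  b9←b8: walk b8→b6 to b4
  DF(b0)=∅
  DF(b1)={b5,b7}
  DF(b2)={b7}
  DF(b3)={b5}
  DF(b4)={b4,b7}
  DF(b5)=∅
  DF(b6)={b4,b9}
  DF(b7)=∅
  DF(b8)={b4,b9}
  DF(b9)=∅

φ for f: defs {b0,b2,b5,b7,b8}
  DF⁺ = {b4,b7,b9}

Answer: ["b4", "b7", "b9"]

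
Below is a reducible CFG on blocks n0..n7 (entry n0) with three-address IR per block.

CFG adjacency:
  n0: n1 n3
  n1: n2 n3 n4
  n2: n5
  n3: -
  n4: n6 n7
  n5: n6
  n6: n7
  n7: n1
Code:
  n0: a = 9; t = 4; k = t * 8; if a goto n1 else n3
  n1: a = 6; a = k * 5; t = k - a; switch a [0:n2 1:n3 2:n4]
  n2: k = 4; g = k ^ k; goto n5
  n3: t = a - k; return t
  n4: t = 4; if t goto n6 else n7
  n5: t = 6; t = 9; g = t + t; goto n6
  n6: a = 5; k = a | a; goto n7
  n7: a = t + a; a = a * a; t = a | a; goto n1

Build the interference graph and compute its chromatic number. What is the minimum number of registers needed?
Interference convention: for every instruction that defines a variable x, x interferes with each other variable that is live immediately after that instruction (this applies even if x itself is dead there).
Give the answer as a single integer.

Per-block:
  n0: {a,k,t} / ∅
  n1: {a,t} / {k}
  n2: {g,k} / ∅
  n3: {t} / {a,k}
  n4: {t} / ∅
  n5: {g,t} / ∅
  n6: {a,k} / ∅
  n7: {a,t} / {a,t}

Backward fixpoint:
  n0: in=∅ out={a,k}
  n1: in={k} out={a,k}
  n2: in=∅ out=∅
  n3: in={a,k} out=∅
  n4: in={a,k} out={a,k,t}
  n5: in=∅ out={t}
  n6: in={t} out={a,k,t}
  n7: in={a,k,t} out={k}

Interfere edges:
  a: {k,t}
  g: {t}
  k: {a,t}
  t: {a,g,k}

Registers:
  {a,k,t} pairwise interfere (3-clique) ⇒ χ ≥ 3
  3-colouring: c0={t}  c1={a,g}  c2={k}
  χ = 3

Answer: 3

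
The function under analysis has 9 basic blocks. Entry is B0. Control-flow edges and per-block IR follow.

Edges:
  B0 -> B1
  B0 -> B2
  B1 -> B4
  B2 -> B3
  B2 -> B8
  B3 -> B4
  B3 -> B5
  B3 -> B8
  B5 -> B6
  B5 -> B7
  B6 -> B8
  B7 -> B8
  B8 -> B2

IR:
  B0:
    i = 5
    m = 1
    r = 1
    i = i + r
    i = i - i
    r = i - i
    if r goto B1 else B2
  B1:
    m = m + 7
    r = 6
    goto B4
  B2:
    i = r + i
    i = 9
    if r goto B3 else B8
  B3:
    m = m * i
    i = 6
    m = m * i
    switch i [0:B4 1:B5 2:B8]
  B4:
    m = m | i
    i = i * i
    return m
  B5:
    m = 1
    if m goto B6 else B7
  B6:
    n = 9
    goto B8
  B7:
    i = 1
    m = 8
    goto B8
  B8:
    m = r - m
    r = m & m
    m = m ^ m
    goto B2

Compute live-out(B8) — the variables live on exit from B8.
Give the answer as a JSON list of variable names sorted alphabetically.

Answer: ["i", "m", "r"]

Derivation:
Per-block:
  B0: {i,m,r} / ∅
  B1: {m,r} / {m}
  B2: {i} / {i,r}
  B3: {i,m} / {i,m}
  B4: {i,m} / {i,m}
  B5: {m} / ∅
  B6: {n} / ∅
  B7: {i,m} / ∅
  B8: {m,r} / {m,r}

Live sets:
  B0 li=∅ lo={i,m,r}
  B1 li={i,m} lo={i,m}
  B2 li={i,m,r} lo={i,m,r}
  B3 li={i,m,r} lo={i,m,r}
  B4 li={i,m} lo=∅
  B5 li={i,r} lo={i,m,r}
  B6 li={i,m,r} lo={i,m,r}
  B7 li={r} lo={i,m,r}
  B8 li={i,m,r} lo={i,m,r}

live-out(B8) = ["i", "m", "r"]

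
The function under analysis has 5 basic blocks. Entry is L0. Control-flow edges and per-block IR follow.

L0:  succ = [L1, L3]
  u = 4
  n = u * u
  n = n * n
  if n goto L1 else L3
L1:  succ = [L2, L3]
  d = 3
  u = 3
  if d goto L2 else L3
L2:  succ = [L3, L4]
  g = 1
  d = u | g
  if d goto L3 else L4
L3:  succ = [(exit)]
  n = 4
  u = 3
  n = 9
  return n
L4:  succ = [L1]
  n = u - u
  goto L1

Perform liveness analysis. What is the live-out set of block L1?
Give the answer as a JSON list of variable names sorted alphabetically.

Answer: ["u"]

Analysis:
Per-block:
  L0: def={n,u} ue=∅
  L1: def={d,u} ue=∅
  L2: def={d,g} ue={u}
  L3: def={n,u} ue=∅
  L4: def={n} ue={u}

Live sets:
  L0: in=∅ out=∅
  L1: in=∅ out={u}
  L2: in={u} out={u}
  L3: in=∅ out=∅
  L4: in={u} out=∅

live-out(L1) = ["u"]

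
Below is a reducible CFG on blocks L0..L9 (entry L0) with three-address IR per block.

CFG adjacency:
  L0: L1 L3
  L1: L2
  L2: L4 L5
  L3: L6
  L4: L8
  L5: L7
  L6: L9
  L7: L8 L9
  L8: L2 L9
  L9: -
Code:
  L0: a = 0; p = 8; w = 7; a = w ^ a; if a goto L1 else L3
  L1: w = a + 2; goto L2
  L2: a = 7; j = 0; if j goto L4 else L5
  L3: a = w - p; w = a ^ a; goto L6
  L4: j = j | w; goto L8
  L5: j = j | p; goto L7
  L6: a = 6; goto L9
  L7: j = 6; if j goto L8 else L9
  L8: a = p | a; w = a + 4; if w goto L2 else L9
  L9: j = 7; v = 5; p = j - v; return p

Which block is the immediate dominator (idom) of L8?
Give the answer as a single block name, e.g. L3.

idom tree: L1←L0 L2←L1 L3←L0 L4←L2 L5←L2 L6←L3 L7←L5 L8←L2 L9←L0
Dom∩ at merges:
  L2: preds {L1,L8}: {L0,L1} ∩ {L0,L1,L2,L8} = {L0,L1}; idom=L1
  L8: preds {L4,L7}: {L0,L1,L2,L4} ∩ {L0,L1,L2,L5,L7} = {L0,L1,L2}; idom=L2
  L9: preds {L6,L7,L8}: {L0,L3,L6} ∩ {L0,L1,L2,L5,L7} ∩ {L0,L1,L2,L8} = {L0}; idom=L0

idom(L8) = L2

Answer: L2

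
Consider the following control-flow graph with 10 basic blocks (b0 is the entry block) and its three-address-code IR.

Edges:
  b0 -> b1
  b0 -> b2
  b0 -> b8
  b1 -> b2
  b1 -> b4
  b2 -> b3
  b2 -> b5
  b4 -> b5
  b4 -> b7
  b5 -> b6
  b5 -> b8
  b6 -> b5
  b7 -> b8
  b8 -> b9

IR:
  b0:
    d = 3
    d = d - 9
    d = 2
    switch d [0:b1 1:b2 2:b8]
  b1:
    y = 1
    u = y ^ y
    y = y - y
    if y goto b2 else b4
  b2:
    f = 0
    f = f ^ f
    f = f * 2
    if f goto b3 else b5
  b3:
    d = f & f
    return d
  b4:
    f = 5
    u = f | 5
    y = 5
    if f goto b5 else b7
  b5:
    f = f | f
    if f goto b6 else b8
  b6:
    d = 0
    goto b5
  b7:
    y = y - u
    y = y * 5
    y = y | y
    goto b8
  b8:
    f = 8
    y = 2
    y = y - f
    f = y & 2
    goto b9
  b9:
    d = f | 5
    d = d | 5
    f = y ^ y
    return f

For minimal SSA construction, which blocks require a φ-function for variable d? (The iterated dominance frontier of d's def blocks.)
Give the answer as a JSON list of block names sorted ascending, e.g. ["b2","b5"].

idom tree: b1←b0 b2←b0 b3←b2 b4←b1 b5←b0 b6←b5 b7←b4 b8←b0 b9←b8
Dom∩ at merges:
  b2: preds {b0,b1}: {b0} ∩ {b0,b1} = {b0}; idom=b0
  b5: preds {b2,b4,b6}: {b0,b2} ∩ {b0,b1,b4} ∩ {b0,b5,b6} = {b0}; idom=b0
  b8: preds {b0,b5,b7}: {b0} ∩ {b0,b5} ∩ {b0,b1,b4,b7} = {b0}; idom=b0

DF walk-up:
  join b2 pred b0: · stop@b0
  join b2 pred b1: b1 stop@b0
  join b5 pred b2: b2 stop@b0
  join b5 pred b4: b4→b1 stop@b0
  join b5 pred b6: b6→b5 stop@b0
  join b8 pred b0: · stop@b0
  join b8 pred b5: b5 stop@b0
  join b8 pred b7: b7→b4→b1 stop@b0
  DF(b0)=∅
  DF(b1)={b2,b5,b8}
  DF(b2)={b5}
  DF(b3)=∅
  DF(b4)={b5,b8}
  DF(b5)={b5,b8}
  DF(b6)={b5}
  DF(b7)={b8}
  DF(b8)=∅
  DF(b9)=∅

φ for d: defs {b0,b3,b6,b9}
  DF⁺ = {b5,b8}

Answer: ["b5", "b8"]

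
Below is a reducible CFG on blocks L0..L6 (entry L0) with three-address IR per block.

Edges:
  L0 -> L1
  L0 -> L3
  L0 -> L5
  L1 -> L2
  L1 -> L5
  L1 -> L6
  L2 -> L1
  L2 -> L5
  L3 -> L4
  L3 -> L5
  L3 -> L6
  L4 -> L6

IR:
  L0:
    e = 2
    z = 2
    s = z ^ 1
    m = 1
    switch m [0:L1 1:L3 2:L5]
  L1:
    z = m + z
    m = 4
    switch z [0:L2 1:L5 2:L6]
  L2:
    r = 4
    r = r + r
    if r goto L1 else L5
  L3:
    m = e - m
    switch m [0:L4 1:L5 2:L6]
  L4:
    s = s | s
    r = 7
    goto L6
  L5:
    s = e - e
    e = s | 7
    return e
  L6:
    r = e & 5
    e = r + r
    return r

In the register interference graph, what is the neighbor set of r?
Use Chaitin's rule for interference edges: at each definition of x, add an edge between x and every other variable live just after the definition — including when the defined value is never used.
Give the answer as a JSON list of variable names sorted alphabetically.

Answer: ["e", "m", "z"]

Working:
Block summaries:
  L0 def {e,m,s,z} use ∅
  L1 def {m,z} use {m,z}
  L2 def {r} use ∅
  L3 def {m} use {e,m}
  L4 def {r,s} use {s}
  L5 def {e,s} use {e}
  L6 def {e,r} use {e}

Live sets:
  L0: in=∅ out={e,m,s,z}
  L1: in={e,m,z} out={e,m,z}
  L2: in={e,m,z} out={e,m,z}
  L3: in={e,m,s} out={e,s}
  L4: in={e,s} out={e}
  L5: in={e} out=∅
  L6: in={e} out=∅

Interference:
  e↔{m,r,s,z}
  m↔{e,r,s,z}
  r↔{e,m,z}
  s↔{e,m,z}
  z↔{e,m,r,s}

N(r) = ["e", "m", "z"]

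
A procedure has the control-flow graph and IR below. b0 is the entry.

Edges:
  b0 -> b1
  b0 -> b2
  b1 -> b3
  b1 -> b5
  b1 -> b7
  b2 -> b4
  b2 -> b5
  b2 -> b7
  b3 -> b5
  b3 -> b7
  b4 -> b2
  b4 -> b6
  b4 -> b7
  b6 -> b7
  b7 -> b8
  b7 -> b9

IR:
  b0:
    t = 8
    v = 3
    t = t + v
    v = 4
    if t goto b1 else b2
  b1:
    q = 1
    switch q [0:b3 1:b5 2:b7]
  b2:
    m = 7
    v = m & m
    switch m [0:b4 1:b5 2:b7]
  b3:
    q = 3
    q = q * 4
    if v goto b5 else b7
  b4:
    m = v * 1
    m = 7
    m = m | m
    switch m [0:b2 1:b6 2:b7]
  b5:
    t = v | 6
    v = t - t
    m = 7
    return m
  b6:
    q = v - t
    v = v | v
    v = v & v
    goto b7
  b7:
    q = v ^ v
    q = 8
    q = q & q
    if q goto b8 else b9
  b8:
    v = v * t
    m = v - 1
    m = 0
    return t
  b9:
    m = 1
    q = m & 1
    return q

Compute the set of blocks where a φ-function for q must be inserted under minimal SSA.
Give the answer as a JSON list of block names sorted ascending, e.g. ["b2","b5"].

Answer: ["b5", "b7"]

Derivation:
idom tree: b1←b0 b2←b0 b3←b1 b4←b2 b5←b0 b6←b4 b7←b0 b8←b7 b9←b7
Dom∩ at merges:
  b2: preds {b0,b4}: {b0} ∩ {b0,b2,b4} = {b0}; idom=b0
  b5: preds {b1,b2,b3}: {b0,b1} ∩ {b0,b2} ∩ {b0,b1,b3} = {b0}; idom=b0
  b7: preds {b1,b2,b3,b4,b6}: {b0,b1} ∩ {b0,b2} ∩ {b0,b1,b3} ∩ {b0,b2,b4} ∩ {b0,b2,b4,b6} = {b0}; idom=b0

DF derivation:
  join b2 pred b0: · stop@b0
  join b2 pred b4: b4→b2 stop@b0
  join b5 pred b1: b1 stop@b0
  join b5 pred b2: b2 stop@b0
  join b5 pred b3: b3→b1 stop@b0
  join b7 pred b1: b1 stop@b0
  join b7 pred b2: b2 stop@b0
  join b7 pred b3: b3→b1 stop@b0
  join b7 pred b4: b4→b2 stop@b0
  join b7 pred b6: b6→b4→b2 stop@b0
  b0: DF=∅
  b1: DF={b5,b7}
  b2: DF={b2,b5,b7}
  b3: DF={b5,b7}
  b4: DF={b2,b7}
  b5: DF=∅
  b6: DF={b7}
  b7: DF=∅
  b8: DF=∅
  b9: DF=∅

φ for q: defs {b1,b3,b6,b7,b9}
  DF⁺ = {b5,b7}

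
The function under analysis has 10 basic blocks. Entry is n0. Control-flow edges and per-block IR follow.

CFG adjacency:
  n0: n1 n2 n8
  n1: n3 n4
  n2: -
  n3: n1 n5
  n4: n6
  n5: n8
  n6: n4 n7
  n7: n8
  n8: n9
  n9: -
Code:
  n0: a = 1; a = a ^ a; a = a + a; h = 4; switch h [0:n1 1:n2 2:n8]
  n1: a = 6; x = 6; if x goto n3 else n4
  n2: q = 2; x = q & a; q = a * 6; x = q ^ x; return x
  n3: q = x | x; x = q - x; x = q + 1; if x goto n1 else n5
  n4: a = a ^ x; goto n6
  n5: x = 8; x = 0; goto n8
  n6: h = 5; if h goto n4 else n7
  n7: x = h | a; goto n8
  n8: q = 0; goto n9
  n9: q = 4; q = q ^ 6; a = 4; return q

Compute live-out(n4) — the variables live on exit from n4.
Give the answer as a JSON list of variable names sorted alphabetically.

Answer: ["a", "x"]

Working:
def/use:
  n0 def {a,h} use ∅
  n1 def {a,x} use ∅
  n2 def {q,x} use {a}
  n3 def {q,x} use {x}
  n4 def {a} use {a,x}
  n5 def {x} use ∅
  n6 def {h} use ∅
  n7 def {x} use {a,h}
  n8 def {q} use ∅
  n9 def {a,q} use ∅

Backward fixpoint:
  live n0: ∅→{a}
  live n1: ∅→{a,x}
  live n2: {a}→∅
  live n3: {x}→∅
  live n4: {a,x}→{a,x}
  live n5: ∅→∅
  live n6: {a,x}→{a,h,x}
  live n7: {a,h}→∅
  live n8: ∅→∅
  live n9: ∅→∅

live-out(n4) = ["a", "x"]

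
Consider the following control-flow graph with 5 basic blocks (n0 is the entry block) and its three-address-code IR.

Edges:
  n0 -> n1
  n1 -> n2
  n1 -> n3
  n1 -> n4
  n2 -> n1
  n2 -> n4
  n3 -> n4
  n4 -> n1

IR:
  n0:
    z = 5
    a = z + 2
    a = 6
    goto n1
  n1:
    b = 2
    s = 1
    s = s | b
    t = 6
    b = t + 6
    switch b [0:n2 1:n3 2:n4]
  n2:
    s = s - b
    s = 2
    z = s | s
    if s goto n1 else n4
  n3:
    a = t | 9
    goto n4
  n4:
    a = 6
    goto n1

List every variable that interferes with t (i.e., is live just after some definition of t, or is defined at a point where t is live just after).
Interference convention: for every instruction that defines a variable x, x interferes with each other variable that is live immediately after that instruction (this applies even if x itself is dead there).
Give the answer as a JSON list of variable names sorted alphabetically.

Answer: ["b", "s"]

Derivation:
def/use:
  n0: {a,z} / ∅
  n1: {b,s,t} / ∅
  n2: {s,z} / {b,s}
  n3: {a} / {t}
  n4: {a} / ∅

Live sets:
  n0 li=∅ lo=∅
  n1 li=∅ lo={b,s,t}
  n2 li={b,s} lo=∅
  n3 li={t} lo=∅
  n4 li=∅ lo=∅

Conflict graph:
  a: ∅
  b: {s,t}
  s: {b,t,z}
  t: {b,s}
  z: {s}

N(t) = ["b", "s"]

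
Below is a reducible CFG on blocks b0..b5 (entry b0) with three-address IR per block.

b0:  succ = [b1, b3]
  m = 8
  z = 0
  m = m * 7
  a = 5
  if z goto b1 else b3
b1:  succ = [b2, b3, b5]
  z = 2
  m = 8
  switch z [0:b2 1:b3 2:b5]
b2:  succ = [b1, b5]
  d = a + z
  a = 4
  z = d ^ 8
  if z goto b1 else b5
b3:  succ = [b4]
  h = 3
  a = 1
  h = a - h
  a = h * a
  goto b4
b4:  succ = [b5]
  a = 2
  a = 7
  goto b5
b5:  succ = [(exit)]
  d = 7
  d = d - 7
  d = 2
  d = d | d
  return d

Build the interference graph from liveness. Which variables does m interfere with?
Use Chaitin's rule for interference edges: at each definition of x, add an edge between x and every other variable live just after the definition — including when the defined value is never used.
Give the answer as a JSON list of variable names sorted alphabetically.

Per-block:
  b0: def={a,m,z} ue=∅
  b1: def={m,z} ue=∅
  b2: def={a,d,z} ue={a,z}
  b3: def={a,h} ue=∅
  b4: def={a} ue=∅
  b5: def={d} ue=∅

Liveness:
  b0: in=∅ out={a}
  b1: in={a} out={a,z}
  b2: in={a,z} out={a}
  b3: in=∅ out=∅
  b4: in=∅ out=∅
  b5: in=∅ out=∅

Interference:
  a — {d,h,m,z}
  d — {a}
  h — {a}
  m — {a,z}
  z — {a,m}

N(m) = ["a", "z"]

Answer: ["a", "z"]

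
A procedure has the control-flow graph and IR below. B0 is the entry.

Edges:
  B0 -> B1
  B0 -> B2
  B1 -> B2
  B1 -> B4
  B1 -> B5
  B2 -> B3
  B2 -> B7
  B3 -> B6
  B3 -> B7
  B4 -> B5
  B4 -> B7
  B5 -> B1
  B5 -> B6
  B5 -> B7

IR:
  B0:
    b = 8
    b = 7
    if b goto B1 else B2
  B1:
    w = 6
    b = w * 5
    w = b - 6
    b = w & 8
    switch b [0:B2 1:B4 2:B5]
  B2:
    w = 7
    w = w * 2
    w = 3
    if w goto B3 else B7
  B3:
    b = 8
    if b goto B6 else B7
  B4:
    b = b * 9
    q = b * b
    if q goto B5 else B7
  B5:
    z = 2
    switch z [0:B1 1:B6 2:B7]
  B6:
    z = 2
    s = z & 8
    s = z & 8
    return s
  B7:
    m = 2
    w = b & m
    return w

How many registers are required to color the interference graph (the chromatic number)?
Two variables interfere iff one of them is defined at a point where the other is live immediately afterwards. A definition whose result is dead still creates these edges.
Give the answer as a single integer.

Per-block:
  B0: {b} / ∅
  B1: {b,w} / ∅
  B2: {w} / ∅
  B3: {b} / ∅
  B4: {b,q} / {b}
  B5: {z} / ∅
  B6: {s,z} / ∅
  B7: {m,w} / {b}

Backward fixpoint:
  live B0: ∅→{b}
  live B1: ∅→{b}
  live B2: {b}→{b}
  live B3: ∅→{b}
  live B4: {b}→{b}
  live B5: {b}→{b}
  live B6: ∅→∅
  live B7: {b}→∅

Interference:
  b↔{m,q,w,z}
  m↔{b}
  q↔{b}
  s↔{z}
  w↔{b}
  z↔{b,s}

Colouring:
  clique {b,m} ⇒ need ≥ 2
  assign b→c0 m→c1 q→c1 s→c0 w→c1 z→c1 — no edge inside a register ⇒ χ ≤ 2
  χ = 2

Answer: 2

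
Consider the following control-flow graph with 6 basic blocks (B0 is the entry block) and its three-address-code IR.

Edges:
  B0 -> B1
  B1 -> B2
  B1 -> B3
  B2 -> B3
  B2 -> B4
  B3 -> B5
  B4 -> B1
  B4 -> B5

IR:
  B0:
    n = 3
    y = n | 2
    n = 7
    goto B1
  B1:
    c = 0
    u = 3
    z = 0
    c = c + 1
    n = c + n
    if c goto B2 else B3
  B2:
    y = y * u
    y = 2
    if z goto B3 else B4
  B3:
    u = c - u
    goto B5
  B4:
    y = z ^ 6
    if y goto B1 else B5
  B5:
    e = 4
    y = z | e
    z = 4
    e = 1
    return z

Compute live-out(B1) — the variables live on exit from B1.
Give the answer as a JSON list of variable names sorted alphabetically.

Answer: ["c", "n", "u", "y", "z"]

Analysis:
Per-block:
  B0 def {n,y} use ∅
  B1 def {c,n,u,z} use {n}
  B2 def {y} use {u,y,z}
  B3 def {u} use {c,u}
  B4 def {y} use {z}
  B5 def {e,y,z} use {z}

Liveness:
  B0: in=∅ out={n,y}
  B1: in={n,y} out={c,n,u,y,z}
  B2: in={c,n,u,y,z} out={c,n,u,z}
  B3: in={c,u,z} out={z}
  B4: in={n,z} out={n,y,z}
  B5: in={z} out=∅

live-out(B1) = ["c", "n", "u", "y", "z"]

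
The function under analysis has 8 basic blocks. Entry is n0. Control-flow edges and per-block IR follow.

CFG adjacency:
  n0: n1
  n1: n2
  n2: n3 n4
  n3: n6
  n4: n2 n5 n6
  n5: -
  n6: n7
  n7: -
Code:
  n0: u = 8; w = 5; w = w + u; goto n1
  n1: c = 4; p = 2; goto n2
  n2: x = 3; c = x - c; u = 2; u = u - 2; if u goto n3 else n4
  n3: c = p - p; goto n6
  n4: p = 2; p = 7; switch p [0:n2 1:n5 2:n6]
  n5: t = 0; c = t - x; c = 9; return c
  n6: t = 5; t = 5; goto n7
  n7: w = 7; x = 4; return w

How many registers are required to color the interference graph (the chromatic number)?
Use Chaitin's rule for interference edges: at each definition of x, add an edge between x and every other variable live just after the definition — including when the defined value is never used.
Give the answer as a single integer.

Block summaries:
  n0: def={u,w} ue=∅
  n1: def={c,p} ue=∅
  n2: def={c,u,x} ue={c}
  n3: def={c} ue={p}
  n4: def={p} ue=∅
  n5: def={c,t} ue={x}
  n6: def={t} ue=∅
  n7: def={w,x} ue=∅

Live sets:
  n0: in=∅ out=∅
  n1: in=∅ out={c,p}
  n2: in={c,p} out={c,p,x}
  n3: in={p} out=∅
  n4: in={c,x} out={c,p,x}
  n5: in={x} out=∅
  n6: in=∅ out=∅
  n7: in=∅ out=∅

Interference:
  c↔{p,u,x}
  p↔{c,u,x}
  t↔{x}
  u↔{c,p,w,x}
  w↔{u,x}
  x↔{c,p,t,u,w}

Registers:
  clique {c,p,u,x} ⇒ need ≥ 4
  assign c→r2 p→r3 t→r1 u→r1 w→r2 x→r0 — no edge inside a register ⇒ χ ≤ 4
  χ = 4

Answer: 4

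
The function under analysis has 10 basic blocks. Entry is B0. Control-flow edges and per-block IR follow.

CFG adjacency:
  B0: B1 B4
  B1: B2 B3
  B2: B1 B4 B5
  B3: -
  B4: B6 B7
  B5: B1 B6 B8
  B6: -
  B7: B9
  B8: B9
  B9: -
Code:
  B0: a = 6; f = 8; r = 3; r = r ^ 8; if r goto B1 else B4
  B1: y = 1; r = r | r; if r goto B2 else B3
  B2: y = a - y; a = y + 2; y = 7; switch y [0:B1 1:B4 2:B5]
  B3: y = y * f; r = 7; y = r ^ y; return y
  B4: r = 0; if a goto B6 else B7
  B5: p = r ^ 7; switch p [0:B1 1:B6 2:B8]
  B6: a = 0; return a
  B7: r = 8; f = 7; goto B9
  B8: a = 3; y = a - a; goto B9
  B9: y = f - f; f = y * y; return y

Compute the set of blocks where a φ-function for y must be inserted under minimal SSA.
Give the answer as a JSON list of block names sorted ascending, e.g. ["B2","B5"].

idom tree: B1←B0 B2←B1 B3←B1 B4←B0 B5←B2 B6←B0 B7←B4 B8←B5 B9←B0
Dom at joins:
  B1: preds {B0,B2,B5}: {B0} ∩ {B0,B1,B2} ∩ {B0,B1,B2,B5} = {B0}; idom=B0
  B4: preds {B0,B2}: {B0} ∩ {B0,B1,B2} = {B0}; idom=B0
  B6: preds {B4,B5}: {B0,B4} ∩ {B0,B1,B2,B5} = {B0}; idom=B0
  B9: preds {B7,B8}: {B0,B4,B7} ∩ {B0,B1,B2,B5,B8} = {B0}; idom=B0

DF derivation:
  B1←B0: walk · to B0
  B1←B2: walk B2→B1 to B0
  B1←B5: walk B5→B2→B1 to B0
  B4←B0: walk · to B0
  B4←B2: walk B2→B1 to B0
  B6←B4: walk B4 to B0
  B6←B5: walk B5→B2→B1 to B0
  B9←B7: walk B7→B4 to B0
  B9←B8: walk B8→B5→B2→B1 to B0
  DF(B0)=∅
  DF(B1)={B1,B4,B6,B9}
  DF(B2)={B1,B4,B6,B9}
  DF(B3)=∅
  DF(B4)={B6,B9}
  DF(B5)={B1,B6,B9}
  DF(B6)=∅
  DF(B7)={B9}
  DF(B8)={B9}
  DF(B9)=∅

φ for y: defs {B1,B2,B3,B8,B9}
  DF⁺ = {B1,B4,B6,B9}

Answer: ["B1", "B4", "B6", "B9"]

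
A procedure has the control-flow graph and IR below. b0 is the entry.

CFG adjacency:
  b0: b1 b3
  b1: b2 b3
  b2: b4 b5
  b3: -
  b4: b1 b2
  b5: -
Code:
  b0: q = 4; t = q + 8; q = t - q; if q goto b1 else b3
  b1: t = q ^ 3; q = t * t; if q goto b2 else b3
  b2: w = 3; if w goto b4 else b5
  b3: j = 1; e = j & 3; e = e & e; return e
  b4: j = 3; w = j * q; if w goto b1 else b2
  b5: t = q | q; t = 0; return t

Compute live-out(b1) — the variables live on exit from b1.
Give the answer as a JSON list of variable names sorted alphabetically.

Block summaries:
  b0: def={q,t} ue=∅
  b1: def={q,t} ue={q}
  b2: def={w} ue=∅
  b3: def={e,j} ue=∅
  b4: def={j,w} ue={q}
  b5: def={t} ue={q}

Backward fixpoint:
  live b0: ∅→{q}
  live b1: {q}→{q}
  live b2: {q}→{q}
  live b3: ∅→∅
  live b4: {q}→{q}
  live b5: {q}→∅

live-out(b1) = ["q"]

Answer: ["q"]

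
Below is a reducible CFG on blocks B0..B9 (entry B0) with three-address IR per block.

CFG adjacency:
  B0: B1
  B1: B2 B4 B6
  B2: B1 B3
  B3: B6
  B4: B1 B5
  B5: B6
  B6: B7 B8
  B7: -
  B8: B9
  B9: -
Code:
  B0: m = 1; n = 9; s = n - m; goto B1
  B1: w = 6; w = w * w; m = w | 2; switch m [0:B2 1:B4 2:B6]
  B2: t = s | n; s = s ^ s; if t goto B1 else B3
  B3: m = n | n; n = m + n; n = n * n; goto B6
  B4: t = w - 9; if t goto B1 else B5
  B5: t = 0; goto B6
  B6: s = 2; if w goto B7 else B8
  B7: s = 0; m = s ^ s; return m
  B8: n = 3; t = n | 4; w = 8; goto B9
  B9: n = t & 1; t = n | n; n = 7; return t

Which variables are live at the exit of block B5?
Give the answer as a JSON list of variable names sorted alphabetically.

Block summaries:
  B0 def {m,n,s} use ∅
  B1 def {m,w} use ∅
  B2 def {s,t} use {n,s}
  B3 def {m,n} use {n}
  B4 def {t} use {w}
  B5 def {t} use ∅
  B6 def {s} use {w}
  B7 def {m,s} use ∅
  B8 def {n,t,w} use ∅
  B9 def {n,t} use {t}

Liveness:
  live B0: ∅→{n,s}
  live B1: {n,s}→{n,s,w}
  live B2: {n,s,w}→{n,s,w}
  live B3: {n,w}→{w}
  live B4: {n,s,w}→{n,s,w}
  live B5: {w}→{w}
  live B6: {w}→∅
  live B7: ∅→∅
  live B8: ∅→{t}
  live B9: {t}→∅

live-out(B5) = ["w"]

Answer: ["w"]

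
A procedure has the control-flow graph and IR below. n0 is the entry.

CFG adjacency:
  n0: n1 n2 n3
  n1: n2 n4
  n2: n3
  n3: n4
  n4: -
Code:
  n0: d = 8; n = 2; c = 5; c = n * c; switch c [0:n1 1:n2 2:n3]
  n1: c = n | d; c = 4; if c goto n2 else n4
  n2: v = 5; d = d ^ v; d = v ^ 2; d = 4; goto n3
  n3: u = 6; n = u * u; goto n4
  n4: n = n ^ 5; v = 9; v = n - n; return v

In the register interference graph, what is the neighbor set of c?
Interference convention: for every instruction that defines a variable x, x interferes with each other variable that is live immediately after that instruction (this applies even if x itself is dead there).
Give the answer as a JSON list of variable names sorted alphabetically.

Answer: ["d", "n"]

Working:
Per-block:
  n0: def={c,d,n} ue=∅
  n1: def={c} ue={d,n}
  n2: def={d,v} ue={d}
  n3: def={n,u} ue=∅
  n4: def={n,v} ue={n}

Live sets:
  n0 li=∅ lo={d,n}
  n1 li={d,n} lo={d,n}
  n2 li={d} lo=∅
  n3 li=∅ lo={n}
  n4 li={n} lo=∅

Conflict graph:
  c↔{d,n}
  d↔{c,n,v}
  n↔{c,d,v}
  u↔∅
  v↔{d,n}

N(c) = ["d", "n"]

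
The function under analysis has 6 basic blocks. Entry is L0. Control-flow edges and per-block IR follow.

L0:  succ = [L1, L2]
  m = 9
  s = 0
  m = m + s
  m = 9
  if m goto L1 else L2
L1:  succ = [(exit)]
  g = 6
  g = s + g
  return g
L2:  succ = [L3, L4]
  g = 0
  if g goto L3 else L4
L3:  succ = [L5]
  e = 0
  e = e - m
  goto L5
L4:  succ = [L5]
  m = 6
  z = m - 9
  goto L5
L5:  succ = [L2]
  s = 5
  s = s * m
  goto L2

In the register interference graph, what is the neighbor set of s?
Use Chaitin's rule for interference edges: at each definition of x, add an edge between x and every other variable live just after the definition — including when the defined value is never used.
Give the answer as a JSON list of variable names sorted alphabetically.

Answer: ["g", "m"]

Derivation:
Block summaries:
  L0: def={m,s} ue=∅
  L1: def={g} ue={s}
  L2: def={g} ue=∅
  L3: def={e} ue={m}
  L4: def={m,z} ue=∅
  L5: def={s} ue={m}

Liveness:
  L0: in=∅ out={m,s}
  L1: in={s} out=∅
  L2: in={m} out={m}
  L3: in={m} out={m}
  L4: in=∅ out={m}
  L5: in={m} out={m}

Interference:
  e — {m}
  g — {m,s}
  m — {e,g,s,z}
  s — {g,m}
  z — {m}

N(s) = ["g", "m"]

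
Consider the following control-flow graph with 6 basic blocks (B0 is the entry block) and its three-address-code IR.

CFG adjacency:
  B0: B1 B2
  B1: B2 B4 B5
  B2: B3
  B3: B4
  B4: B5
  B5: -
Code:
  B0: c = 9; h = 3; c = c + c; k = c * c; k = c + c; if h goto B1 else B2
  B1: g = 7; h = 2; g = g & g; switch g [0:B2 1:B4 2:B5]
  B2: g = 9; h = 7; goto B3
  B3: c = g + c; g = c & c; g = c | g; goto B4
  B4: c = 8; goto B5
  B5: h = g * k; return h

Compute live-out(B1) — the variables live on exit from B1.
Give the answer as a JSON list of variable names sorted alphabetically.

Answer: ["c", "g", "k"]

Analysis:
def/use:
  B0: def={c,h,k} ue=∅
  B1: def={g,h} ue=∅
  B2: def={g,h} ue=∅
  B3: def={c,g} ue={c,g}
  B4: def={c} ue=∅
  B5: def={h} ue={g,k}

Liveness:
  live B0: ∅→{c,k}
  live B1: {c,k}→{c,g,k}
  live B2: {c,k}→{c,g,k}
  live B3: {c,g,k}→{g,k}
  live B4: {g,k}→{g,k}
  live B5: {g,k}→∅

live-out(B1) = ["c", "g", "k"]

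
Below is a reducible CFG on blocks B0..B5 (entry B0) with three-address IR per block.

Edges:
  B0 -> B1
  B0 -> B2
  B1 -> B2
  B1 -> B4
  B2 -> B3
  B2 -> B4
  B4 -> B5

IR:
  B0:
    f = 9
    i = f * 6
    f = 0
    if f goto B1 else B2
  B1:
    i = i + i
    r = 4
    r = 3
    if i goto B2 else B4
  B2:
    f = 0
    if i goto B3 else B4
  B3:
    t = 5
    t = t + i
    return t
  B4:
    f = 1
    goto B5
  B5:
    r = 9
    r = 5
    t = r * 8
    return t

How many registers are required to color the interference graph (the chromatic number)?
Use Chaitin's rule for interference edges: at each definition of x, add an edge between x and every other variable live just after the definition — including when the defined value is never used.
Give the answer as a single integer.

def/use:
  B0 def {f,i} use ∅
  B1 def {i,r} use {i}
  B2 def {f} use {i}
  B3 def {t} use {i}
  B4 def {f} use ∅
  B5 def {r,t} use ∅

Backward fixpoint:
  B0 li=∅ lo={i}
  B1 li={i} lo={i}
  B2 li={i} lo={i}
  B3 li={i} lo=∅
  B4 li=∅ lo=∅
  B5 li=∅ lo=∅

Conflict graph:
  f: {i}
  i: {f,r,t}
  r: {i}
  t: {i}

Registers:
  clique {f,i} ⇒ need ≥ 2
  2-colouring: R0={i}  R1={f,r,t}
  χ = 2

Answer: 2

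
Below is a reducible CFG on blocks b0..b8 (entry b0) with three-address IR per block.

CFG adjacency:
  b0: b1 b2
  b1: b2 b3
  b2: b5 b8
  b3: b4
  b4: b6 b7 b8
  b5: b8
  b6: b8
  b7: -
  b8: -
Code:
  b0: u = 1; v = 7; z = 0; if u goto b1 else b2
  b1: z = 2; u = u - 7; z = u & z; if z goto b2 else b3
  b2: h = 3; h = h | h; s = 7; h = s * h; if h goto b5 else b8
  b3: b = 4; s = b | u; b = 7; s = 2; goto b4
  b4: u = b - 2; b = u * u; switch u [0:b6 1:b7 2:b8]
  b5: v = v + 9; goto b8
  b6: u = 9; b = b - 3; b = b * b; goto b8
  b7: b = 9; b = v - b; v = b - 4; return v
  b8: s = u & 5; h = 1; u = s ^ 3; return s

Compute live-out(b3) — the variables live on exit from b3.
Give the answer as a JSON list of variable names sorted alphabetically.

Per-block:
  b0: def={u,v,z} ue=∅
  b1: def={u,z} ue={u}
  b2: def={h,s} ue=∅
  b3: def={b,s} ue={u}
  b4: def={b,u} ue={b}
  b5: def={v} ue={v}
  b6: def={b,u} ue={b}
  b7: def={b,v} ue={v}
  b8: def={h,s,u} ue={u}

Backward fixpoint:
  b0: in=∅ out={u,v}
  b1: in={u,v} out={u,v}
  b2: in={u,v} out={u,v}
  b3: in={u,v} out={b,v}
  b4: in={b,v} out={b,u,v}
  b5: in={u,v} out={u}
  b6: in={b} out={u}
  b7: in={v} out=∅
  b8: in={u} out=∅

live-out(b3) = ["b", "v"]

Answer: ["b", "v"]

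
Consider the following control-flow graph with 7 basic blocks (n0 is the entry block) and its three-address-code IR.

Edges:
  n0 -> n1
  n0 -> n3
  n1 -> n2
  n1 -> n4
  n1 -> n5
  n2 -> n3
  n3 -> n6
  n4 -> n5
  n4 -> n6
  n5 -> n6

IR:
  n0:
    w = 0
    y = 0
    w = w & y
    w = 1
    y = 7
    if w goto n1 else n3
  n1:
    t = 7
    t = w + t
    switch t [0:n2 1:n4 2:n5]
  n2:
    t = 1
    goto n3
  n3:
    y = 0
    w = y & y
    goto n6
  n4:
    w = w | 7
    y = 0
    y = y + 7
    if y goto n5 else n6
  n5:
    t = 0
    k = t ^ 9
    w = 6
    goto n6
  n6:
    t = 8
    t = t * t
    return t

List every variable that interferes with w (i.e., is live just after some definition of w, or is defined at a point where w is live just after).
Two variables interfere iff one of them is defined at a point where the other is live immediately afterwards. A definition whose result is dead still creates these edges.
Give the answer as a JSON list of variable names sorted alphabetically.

Answer: ["t", "y"]

Analysis:
Block summaries:
  n0: {w,y} / ∅
  n1: {t} / {w}
  n2: {t} / ∅
  n3: {w,y} / ∅
  n4: {w,y} / {w}
  n5: {k,t,w} / ∅
  n6: {t} / ∅

Backward fixpoint:
  live n0: ∅→{w}
  live n1: {w}→{w}
  live n2: ∅→∅
  live n3: ∅→∅
  live n4: {w}→∅
  live n5: ∅→∅
  live n6: ∅→∅

Conflict graph:
  k — ∅
  t — {w}
  w — {t,y}
  y — {w}

N(w) = ["t", "y"]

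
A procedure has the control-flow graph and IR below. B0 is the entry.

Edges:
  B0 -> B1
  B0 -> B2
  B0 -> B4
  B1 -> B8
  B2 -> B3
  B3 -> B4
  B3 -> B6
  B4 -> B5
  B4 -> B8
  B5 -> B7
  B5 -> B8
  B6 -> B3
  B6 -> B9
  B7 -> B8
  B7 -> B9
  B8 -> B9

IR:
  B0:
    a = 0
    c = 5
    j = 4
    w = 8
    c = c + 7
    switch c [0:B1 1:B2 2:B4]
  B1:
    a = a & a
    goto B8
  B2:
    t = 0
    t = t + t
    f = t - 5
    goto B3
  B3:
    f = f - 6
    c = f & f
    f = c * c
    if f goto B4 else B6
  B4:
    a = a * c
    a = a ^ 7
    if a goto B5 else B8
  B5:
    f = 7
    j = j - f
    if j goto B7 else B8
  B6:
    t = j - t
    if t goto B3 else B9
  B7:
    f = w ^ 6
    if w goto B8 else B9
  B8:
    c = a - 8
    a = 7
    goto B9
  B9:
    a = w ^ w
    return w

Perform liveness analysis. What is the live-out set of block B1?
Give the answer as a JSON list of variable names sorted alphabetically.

Answer: ["a", "w"]

Analysis:
Block summaries:
  B0 def {a,c,j,w} use ∅
  B1 def {a} use {a}
  B2 def {f,t} use ∅
  B3 def {c,f} use {f}
  B4 def {a} use {a,c}
  B5 def {f,j} use {j}
  B6 def {t} use {j,t}
  B7 def {f} use {w}
  B8 def {a,c} use {a}
  B9 def {a} use {w}

Liveness:
  live B0: ∅→{a,c,j,w}
  live B1: {a,w}→{a,w}
  live B2: {a,j,w}→{a,f,j,t,w}
  live B3: {a,f,j,t,w}→{a,c,f,j,t,w}
  live B4: {a,c,j,w}→{a,j,w}
  live B5: {a,j,w}→{a,w}
  live B6: {a,f,j,t,w}→{a,f,j,t,w}
  live B7: {a,w}→{a,w}
  live B8: {a,w}→{w}
  live B9: {w}→∅

live-out(B1) = ["a", "w"]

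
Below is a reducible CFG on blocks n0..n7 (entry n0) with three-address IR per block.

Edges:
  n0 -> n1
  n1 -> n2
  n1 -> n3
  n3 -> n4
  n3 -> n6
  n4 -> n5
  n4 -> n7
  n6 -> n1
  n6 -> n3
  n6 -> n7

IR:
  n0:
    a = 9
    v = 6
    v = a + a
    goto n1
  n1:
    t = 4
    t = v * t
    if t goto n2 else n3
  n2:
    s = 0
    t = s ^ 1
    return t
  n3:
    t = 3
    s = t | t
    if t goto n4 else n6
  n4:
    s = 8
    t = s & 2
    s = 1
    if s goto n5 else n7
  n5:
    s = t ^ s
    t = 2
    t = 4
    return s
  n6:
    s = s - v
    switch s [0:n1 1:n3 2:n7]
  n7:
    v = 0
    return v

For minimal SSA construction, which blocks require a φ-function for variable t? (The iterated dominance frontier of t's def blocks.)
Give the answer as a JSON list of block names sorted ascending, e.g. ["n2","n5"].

idom tree: n1←n0 n2←n1 n3←n1 n4←n3 n5←n4 n6←n3 n7←n3
Dom∩ at merges:
  n1: preds {n0,n6}: {n0} ∩ {n0,n1,n3,n6} = {n0}; idom=n0
  n3: preds {n1,n6}: {n0,n1} ∩ {n0,n1,n3,n6} = {n0,n1}; idom=n1
  n7: preds {n4,n6}: {n0,n1,n3,n4} ∩ {n0,n1,n3,n6} = {n0,n1,n3}; idom=n3

DF walk-up:
  n1←n0: walk · to n0
  n1←n6: walk n6→n3→n1 to n0
  n3←n1: walk · to n1
  n3←n6: walk n6→n3 to n1
  n7←n4: walk n4 to n3
  n7←n6: walk n6 to n3
  n0 → ∅
  n1 → {n1}
  n2 → ∅
  n3 → {n1,n3}
  n4 → {n7}
  n5 → ∅
  n6 → {n1,n3,n7}
  n7 → ∅

φ for t: defs {n1,n2,n3,n4,n5}
  DF⁺ = {n1,n3,n7}

Answer: ["n1", "n3", "n7"]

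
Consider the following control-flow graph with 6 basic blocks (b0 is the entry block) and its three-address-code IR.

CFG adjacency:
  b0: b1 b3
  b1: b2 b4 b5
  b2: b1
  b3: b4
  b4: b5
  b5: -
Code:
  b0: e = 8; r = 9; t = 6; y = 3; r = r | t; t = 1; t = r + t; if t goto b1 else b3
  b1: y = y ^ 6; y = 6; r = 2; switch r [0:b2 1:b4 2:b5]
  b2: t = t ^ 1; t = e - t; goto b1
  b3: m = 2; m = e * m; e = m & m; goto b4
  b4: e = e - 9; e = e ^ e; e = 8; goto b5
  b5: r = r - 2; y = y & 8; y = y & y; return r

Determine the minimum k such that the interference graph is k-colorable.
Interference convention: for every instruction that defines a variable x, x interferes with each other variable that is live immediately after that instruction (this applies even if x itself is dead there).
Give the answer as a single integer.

Block summaries:
  b0 def {e,r,t,y} use ∅
  b1 def {r,y} use {y}
  b2 def {t} use {e,t}
  b3 def {e,m} use {e}
  b4 def {e} use {e}
  b5 def {r,y} use {r,y}

Live sets:
  b0 li=∅ lo={e,r,t,y}
  b1 li={e,t,y} lo={e,r,t,y}
  b2 li={e,t,y} lo={e,t,y}
  b3 li={e,r,y} lo={e,r,y}
  b4 li={e,r,y} lo={r,y}
  b5 li={r,y} lo=∅

Interference:
  e↔{m,r,t,y}
  m↔{e,r,y}
  r↔{e,m,t,y}
  t↔{e,r,y}
  y↔{e,m,r,t}

Chromatic number:
  clique {e,m,r,y} ⇒ need ≥ 4
  4-colouring: r0={e}  r1={r}  r2={y}  r3={m,t}
  χ = 4

Answer: 4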